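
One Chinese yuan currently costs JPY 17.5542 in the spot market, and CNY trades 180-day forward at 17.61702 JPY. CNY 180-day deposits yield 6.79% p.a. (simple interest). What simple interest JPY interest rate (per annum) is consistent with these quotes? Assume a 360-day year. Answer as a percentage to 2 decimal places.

T = 180/360 years.
By CIP, F/S equals the JPY-to-CNY growth ratio: 17.61702/17.5542 = 1.0035786.
The CNY side grows by 1 + 0.0679×180/360 = 1.033950.
That pins the JPY growth at 1.0376501.
(1.0376501 − 1)/T = 0.075300, i.e. 7.53%.

7.53%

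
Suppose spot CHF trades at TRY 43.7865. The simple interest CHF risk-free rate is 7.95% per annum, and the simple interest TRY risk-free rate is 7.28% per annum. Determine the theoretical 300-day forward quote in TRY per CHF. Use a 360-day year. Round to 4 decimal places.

43.5572

T = 300/360 years.
Growth of 1 TRY over T: 1 + 0.0728×300/360 = 1.06066667.
CHF growth factor: 1 + 0.0795×300/360 = 1.066250.
CIP: F = S · (grow TRY)/(grow CHF) = 43.7865 × 1.06066667/1.066250 = 43.557216 TRY per CHF.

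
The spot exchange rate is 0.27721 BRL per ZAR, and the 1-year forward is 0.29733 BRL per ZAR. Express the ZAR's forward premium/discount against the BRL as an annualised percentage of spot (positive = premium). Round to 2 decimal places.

T = 1 year.
ZAR trades forward at +7.25804% vs spot over the period.
Annualise by dividing by T: 0.0725804 / 1 = 0.072580 → 7.26%.

+7.26%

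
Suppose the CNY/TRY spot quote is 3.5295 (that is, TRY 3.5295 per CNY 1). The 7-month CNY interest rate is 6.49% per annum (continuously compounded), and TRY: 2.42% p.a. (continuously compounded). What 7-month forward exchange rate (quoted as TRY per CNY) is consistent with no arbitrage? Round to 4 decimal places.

T = 7/12 years.
TRY accumulates by e^(0.0242×7/12) = 1.0142168.
CNY accumulates by e^(0.0649×7/12) = 1.0385841.
So F = 3.5295 × 1.0142168 / 1.0385841 = 3.446691 (TRY/CNY).

3.4467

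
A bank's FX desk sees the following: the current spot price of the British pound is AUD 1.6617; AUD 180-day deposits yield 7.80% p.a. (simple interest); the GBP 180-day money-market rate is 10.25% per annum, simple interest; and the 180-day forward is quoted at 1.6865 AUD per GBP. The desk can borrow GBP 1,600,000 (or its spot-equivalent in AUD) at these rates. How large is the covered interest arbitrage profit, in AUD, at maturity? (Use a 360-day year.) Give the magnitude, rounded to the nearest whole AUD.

T = 180/360 years.
Invest the GBP and cover forward: 1,600,000 × 1.051250 × 1.6865 = AUD 2,836,693.00.
Convert at spot and invest in AUD: 1,600,000 × 1.6617 × 1.039000 = AUD 2,762,410.08.
The quoted forward overvalues GBP, so borrow AUD, buy GBP at spot, deposit the GBP at 10.25%, and sell the proceeds forward at 1.6865.
The gap between the two covered legs is AUD 74,283.

AUD 74,283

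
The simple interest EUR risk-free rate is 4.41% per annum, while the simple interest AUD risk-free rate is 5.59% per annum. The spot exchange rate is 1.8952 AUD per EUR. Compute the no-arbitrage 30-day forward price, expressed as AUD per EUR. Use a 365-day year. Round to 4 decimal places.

1.8970

T = 30/365 years.
Growth of 1 AUD over T: 1 + 0.0559×30/365 = 1.0045945.
EUR accumulates by 1 + 0.0441×30/365 = 1.0036247.
CIP: F = S · (grow AUD)/(grow EUR) = 1.8952 × 1.0045945/1.0036247 = 1.897031 AUD per EUR.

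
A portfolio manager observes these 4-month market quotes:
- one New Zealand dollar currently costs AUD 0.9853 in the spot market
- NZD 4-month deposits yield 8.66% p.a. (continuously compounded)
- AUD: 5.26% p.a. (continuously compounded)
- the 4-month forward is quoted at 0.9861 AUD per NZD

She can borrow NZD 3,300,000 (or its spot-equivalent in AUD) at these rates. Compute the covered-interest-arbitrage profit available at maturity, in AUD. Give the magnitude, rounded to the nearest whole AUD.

T = 4/12 years.
Route A — deposit NZD, sell forward: 3,300,000 × 1.029287347 × 0.9861 = AUD 3,349,434.83.
Route B — convert at spot, deposit AUD: 3,300,000 × 0.9853 × 1.017687945 = AUD 3,309,002.18.
The quoted forward overvalues NZD, so borrow AUD, buy NZD at spot, deposit the NZD at 8.66%, and sell the proceeds forward at 0.9861.
Profit = 3,349,434.83 − 3,309,002.18 = AUD 40,433.

AUD 40,433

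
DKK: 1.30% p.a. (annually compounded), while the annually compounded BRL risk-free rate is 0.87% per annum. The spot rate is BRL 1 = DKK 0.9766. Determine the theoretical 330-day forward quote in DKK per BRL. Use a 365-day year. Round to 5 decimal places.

0.98036

T = 330/365 years.
DKK accumulates by (1 + 0.0130)^(330/365) = 1.0117461.
BRL growth factor: (1 + 0.0087)^(330/365) = 1.0078625.
CIP: F = S · (grow DKK)/(grow BRL) = 0.9766 × 1.0117461/1.0078625 = 0.9803631 DKK per BRL.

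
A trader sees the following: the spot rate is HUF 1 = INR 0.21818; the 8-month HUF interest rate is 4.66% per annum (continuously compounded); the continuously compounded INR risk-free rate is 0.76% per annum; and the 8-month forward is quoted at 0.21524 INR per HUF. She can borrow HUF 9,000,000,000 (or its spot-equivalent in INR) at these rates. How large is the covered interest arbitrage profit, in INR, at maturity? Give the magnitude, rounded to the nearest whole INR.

INR 24,691,419

T = 8/12 years.
Keep in HUF, deliver into the forward: 9,000,000,000·1.031554271879·0.21524 = INR 1,998,285,673.31.
Swap to INR now, deposit: 9,000,000,000·0.21818·1.005079523928 = INR 1,973,594,254.78.
The quoted forward overvalues HUF, so borrow INR, buy HUF at spot, deposit the HUF at 4.66%, and sell the proceeds forward at 0.21524.
Arbitrage profit = |1,998,285,673.31 − 1,973,594,254.78| = INR 24,691,419.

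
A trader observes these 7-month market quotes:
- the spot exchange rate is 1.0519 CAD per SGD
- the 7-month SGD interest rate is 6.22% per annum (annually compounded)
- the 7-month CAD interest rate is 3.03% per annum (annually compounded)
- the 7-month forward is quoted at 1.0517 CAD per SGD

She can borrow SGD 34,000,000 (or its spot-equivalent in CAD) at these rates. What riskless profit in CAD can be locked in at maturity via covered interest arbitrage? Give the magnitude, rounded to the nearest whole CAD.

T = 7/12 years.
Invest the SGD and cover forward: 34,000,000 × 1.0358264739 × 1.0517 = CAD 37,038,875.89.
Convert at spot and invest in CAD: 34,000,000 × 1.0519 × 1.0175649944 = CAD 36,392,805.00.
The quoted forward overvalues SGD, so borrow CAD, buy SGD at spot, deposit the SGD at 6.22%, and sell the proceeds forward at 1.0517.
The gap between the two covered legs is CAD 646,071.

CAD 646,071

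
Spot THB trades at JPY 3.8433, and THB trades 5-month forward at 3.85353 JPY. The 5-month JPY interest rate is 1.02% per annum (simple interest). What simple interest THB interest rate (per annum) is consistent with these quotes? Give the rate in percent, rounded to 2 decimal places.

0.38%

T = 5/12 years.
F/S = 3.85353/3.8433 = 1.0026618 = (growth of JPY) / (growth of THB).
The JPY side grows by 1 + 0.0102×5/12 = 1.004250.
Hence g_THB = 1.001584.
r = (1.001584 − 1)/(5/12) = 0.003802 → 0.38%.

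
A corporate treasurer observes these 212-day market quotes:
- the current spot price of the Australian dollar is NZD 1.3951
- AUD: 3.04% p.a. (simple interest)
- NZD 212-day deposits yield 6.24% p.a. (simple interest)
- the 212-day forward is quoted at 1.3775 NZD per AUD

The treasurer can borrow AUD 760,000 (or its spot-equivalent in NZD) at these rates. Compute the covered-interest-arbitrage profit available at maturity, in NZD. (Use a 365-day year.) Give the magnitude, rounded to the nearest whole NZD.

NZD 33,319

T = 212/365 years.
Keep in AUD, deliver into the forward: 760,000·1.017656986·1.3775 = NZD 1,065,385.10.
Swap to NZD now, deposit: 760,000·1.3951·1.036243288 = NZD 1,098,703.89.
The quoted forward undervalues AUD, so borrow AUD, convert to NZD at spot, deposit the NZD at 6.24%, and buy AUD forward at 1.3775 to cover the loan.
Arbitrage profit = |1,065,385.10 − 1,098,703.89| = NZD 33,319.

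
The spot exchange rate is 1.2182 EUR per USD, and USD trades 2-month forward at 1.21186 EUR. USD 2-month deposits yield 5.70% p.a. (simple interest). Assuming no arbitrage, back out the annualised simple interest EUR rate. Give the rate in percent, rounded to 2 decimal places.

T = 2/12 years.
F/S = 1.21186/1.2182 = 0.9947956 = (growth of EUR) / (growth of USD).
USD growth factor: 1 + 0.0570×2/12 = 1.009500.
So the EUR growth factor = 1.0042462.
r = (1.0042462 − 1)/(2/12) = 0.025477 → 2.55%.

2.55%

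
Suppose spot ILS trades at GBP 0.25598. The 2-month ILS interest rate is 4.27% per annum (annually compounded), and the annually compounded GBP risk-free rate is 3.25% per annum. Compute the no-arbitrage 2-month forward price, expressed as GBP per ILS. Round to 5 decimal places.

0.25556

T = 2/12 years.
Growth of 1 GBP over T: (1 + 0.0325)^(2/12) = 1.0053447.
ILS growth factor: (1 + 0.0427)^(2/12) = 1.0069933.
CIP: F = S · (grow GBP)/(grow ILS) = 0.25598 × 1.0053447/1.0069933 = 0.2555609 GBP per ILS.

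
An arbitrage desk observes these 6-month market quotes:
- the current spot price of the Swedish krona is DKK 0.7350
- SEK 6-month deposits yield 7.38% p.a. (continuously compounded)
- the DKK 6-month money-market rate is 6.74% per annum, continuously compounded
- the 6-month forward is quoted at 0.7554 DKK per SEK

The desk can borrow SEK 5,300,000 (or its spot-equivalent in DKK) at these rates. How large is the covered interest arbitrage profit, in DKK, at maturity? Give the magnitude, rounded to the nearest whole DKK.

T = 6/12 years.
Route A — deposit SEK, sell forward: 5,300,000 × 1.037589257 × 0.7554 = DKK 4,154,113.10.
Route B — convert at spot, deposit DKK: 5,300,000 × 0.7350 × 1.034274278 = DKK 4,029,015.45.
The quoted forward overvalues SEK, so borrow DKK, buy SEK at spot, deposit the SEK at 7.38%, and sell the proceeds forward at 0.7554.
Profit = 4,154,113.10 − 4,029,015.45 = DKK 125,098.

DKK 125,098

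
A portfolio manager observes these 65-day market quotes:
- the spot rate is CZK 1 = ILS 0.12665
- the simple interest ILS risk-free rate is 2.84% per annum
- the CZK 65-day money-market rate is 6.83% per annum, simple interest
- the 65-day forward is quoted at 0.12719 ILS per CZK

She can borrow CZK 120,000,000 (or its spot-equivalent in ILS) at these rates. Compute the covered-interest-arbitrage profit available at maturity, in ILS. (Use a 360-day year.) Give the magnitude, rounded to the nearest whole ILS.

ILS 175,088

T = 65/360 years.
Keep in CZK, deliver into the forward: 120,000,000·1.0123319444·0.12719 = ILS 15,451,020.00.
Swap to ILS now, deposit: 120,000,000·0.12665·1.0051277778 = ILS 15,275,931.97.
The quoted forward overvalues CZK, so borrow ILS, buy CZK at spot, deposit the CZK at 6.83%, and sell the proceeds forward at 0.12719.
The gap between the two covered legs is ILS 175,088.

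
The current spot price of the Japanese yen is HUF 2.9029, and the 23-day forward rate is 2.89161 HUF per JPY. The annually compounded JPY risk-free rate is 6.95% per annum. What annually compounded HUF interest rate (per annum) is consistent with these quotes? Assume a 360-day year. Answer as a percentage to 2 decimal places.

T = 23/360 years.
CIP gives F = S · g_HUF/g_JPY, so g_HUF/g_JPY = 2.89161/2.9029 = 0.9961108.
JPY growth factor: (1 + 0.0695)^(23/360) = 1.004302.
Hence g_HUF = 1.0003961.
r = 1.0003961^(360/23) − 1 = 0.006218 → 0.62%.

0.62%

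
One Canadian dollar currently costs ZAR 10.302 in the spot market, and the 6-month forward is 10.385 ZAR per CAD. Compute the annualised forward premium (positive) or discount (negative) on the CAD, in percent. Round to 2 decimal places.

+1.61%

T = 6/12 years.
(F − S)/S = (10.385 − 10.302)/10.302 = 0.0080567.
Annualise by dividing by T: 0.0080567 / (6/12) = 0.016113 → 1.61%.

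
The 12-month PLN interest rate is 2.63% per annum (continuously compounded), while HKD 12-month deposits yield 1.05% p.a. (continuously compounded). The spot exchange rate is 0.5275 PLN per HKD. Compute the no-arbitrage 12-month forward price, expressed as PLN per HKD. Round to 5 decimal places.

T = 1 year.
PLN accumulates by e^(0.0263×1) = 1.0266489.
HKD growth factor: e^(0.0105×1) = 1.0105553.
CIP: F = S · (grow PLN)/(grow HKD) = 0.5275 × 1.0266489/1.0105553 = 0.5359007 PLN per HKD.

0.53590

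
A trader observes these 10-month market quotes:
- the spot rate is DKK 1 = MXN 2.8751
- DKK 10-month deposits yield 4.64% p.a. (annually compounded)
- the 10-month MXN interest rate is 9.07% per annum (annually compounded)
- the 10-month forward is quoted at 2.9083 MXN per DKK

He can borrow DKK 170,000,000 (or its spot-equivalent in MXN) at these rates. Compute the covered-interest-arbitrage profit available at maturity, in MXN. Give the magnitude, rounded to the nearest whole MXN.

MXN 11,984,199

T = 10/12 years.
Invest the DKK and cover forward: 170,000,000 × 1.03851978753 × 2.9083 = MXN 513,455,606.67.
Convert at spot and invest in MXN: 170,000,000 × 2.8751 × 1.0750312633 = MXN 525,439,805.47.
The quoted forward undervalues DKK, so borrow DKK, convert to MXN at spot, deposit the MXN at 9.07%, and buy DKK forward at 2.9083 to cover the loan.
Profit = 525,439,805.47 − 513,455,606.67 = MXN 11,984,199.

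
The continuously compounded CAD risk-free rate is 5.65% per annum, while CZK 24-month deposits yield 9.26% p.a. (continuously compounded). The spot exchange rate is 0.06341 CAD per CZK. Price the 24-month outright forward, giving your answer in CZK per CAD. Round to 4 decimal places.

T = 2 years.
Growth of 1 CAD over T: e^(0.0565×2) = 1.11963193.
Growth of 1 CZK over T: e^(0.0926×2) = 1.20345911.
CIP: F = S · (grow CAD)/(grow CZK) = 0.06341 × 1.11963193/1.20345911 = 0.058993164 CAD per CZK.
Invert for CZK per CAD: 1 / 0.058993164 = 16.9511.

16.9511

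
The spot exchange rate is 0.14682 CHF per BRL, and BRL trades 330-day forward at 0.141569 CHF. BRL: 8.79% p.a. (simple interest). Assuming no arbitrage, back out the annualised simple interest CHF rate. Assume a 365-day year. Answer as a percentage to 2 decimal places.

4.52%

T = 330/365 years.
CIP gives F = S · g_CHF/g_BRL, so g_CHF/g_BRL = 0.141569/0.14682 = 0.9642351.
BRL growth factor: 1 + 0.0879×330/365 = 1.0794712.
Hence g_CHF = 1.040864.
(1.040864 − 1)/T = 0.045198, i.e. 4.52%.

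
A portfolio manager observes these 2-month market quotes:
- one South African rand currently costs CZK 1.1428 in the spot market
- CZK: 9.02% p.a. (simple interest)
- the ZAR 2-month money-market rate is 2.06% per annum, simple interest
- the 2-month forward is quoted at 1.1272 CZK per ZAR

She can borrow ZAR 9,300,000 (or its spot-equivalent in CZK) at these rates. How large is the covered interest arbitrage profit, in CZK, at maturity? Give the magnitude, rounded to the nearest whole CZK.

CZK 268,863

T = 2/12 years.
Route A — deposit ZAR, sell forward: 9,300,000 × 1.0034333333 × 1.1272 = CZK 10,518,951.50.
Route B — convert at spot, deposit CZK: 9,300,000 × 1.1428 × 1.0150333333 = CZK 10,787,814.87.
The quoted forward undervalues ZAR, so borrow ZAR, convert to CZK at spot, deposit the CZK at 9.02%, and buy ZAR forward at 1.1272 to cover the loan.
Profit = 10,787,814.87 − 10,518,951.50 = CZK 268,863.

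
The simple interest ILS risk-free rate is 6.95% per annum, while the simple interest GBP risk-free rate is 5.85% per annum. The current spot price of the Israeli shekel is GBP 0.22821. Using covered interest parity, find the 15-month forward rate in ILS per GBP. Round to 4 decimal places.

4.4381

T = 15/12 years.
Growth of 1 GBP over T: 1 + 0.0585×15/12 = 1.073125.
ILS growth factor: 1 + 0.0695×15/12 = 1.086875.
CIP: F = S · (grow GBP)/(grow ILS) = 0.22821 × 1.073125/1.086875 = 0.2253229 GBP per ILS.
Quoted the other way: 1/0.2253229 = 4.4381 ILS per GBP.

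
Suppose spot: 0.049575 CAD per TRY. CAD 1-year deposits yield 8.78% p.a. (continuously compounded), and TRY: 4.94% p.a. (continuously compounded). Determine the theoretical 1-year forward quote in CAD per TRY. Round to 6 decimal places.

T = 1 year.
Growth of 1 CAD over T: e^(0.0878×1) = 1.0917697.
TRY growth factor: e^(0.0494×1) = 1.0506405.
CIP: F = S · (grow CAD)/(grow TRY) = 0.049575 × 1.0917697/1.0506405 = 0.05151570 CAD per TRY.

0.051516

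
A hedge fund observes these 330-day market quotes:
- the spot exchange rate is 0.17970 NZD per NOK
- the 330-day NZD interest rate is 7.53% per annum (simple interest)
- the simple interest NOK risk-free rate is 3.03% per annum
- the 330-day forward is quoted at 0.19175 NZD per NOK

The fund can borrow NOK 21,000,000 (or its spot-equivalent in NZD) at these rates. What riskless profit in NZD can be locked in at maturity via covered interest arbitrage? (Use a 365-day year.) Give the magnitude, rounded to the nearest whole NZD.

T = 330/365 years.
Invest the NOK and cover forward: 21,000,000 × 1.027394521 × 0.19175 = NZD 4,137,060.89.
Convert at spot and invest in NZD: 21,000,000 × 0.17970 × 1.068079452 = NZD 4,030,611.43.
The quoted forward overvalues NOK, so borrow NZD, buy NOK at spot, deposit the NOK at 3.03%, and sell the proceeds forward at 0.19175.
The gap between the two covered legs is NZD 106,449.

NZD 106,449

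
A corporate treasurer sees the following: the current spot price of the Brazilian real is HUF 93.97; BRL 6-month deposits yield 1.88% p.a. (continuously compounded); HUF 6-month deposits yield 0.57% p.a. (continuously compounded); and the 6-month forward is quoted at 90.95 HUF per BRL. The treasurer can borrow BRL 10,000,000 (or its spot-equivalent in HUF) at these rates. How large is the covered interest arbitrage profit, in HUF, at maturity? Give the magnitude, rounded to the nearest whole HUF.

T = 6/12 years.
Invest the BRL and cover forward: 10,000,000 × 1.00944431876 × 90.95 = HUF 918,089,607.91.
Convert at spot and invest in HUF: 10,000,000 × 93.97 × 1.00285406511 = HUF 942,381,964.98.
The quoted forward undervalues BRL, so borrow BRL, convert to HUF at spot, deposit the HUF at 0.57%, and buy BRL forward at 90.95 to cover the loan.
Profit = 942,381,964.98 − 918,089,607.91 = HUF 24,292,357.

HUF 24,292,357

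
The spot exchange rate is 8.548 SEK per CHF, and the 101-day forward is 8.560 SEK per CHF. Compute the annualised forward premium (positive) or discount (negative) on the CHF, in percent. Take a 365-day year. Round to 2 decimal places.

+0.51%

T = 101/365 years.
(F − S)/S = (8.560 − 8.548)/8.548 = 0.0014038.
Annualise by dividing by T: 0.0014038 / (101/365) = 0.005073 → 0.51%.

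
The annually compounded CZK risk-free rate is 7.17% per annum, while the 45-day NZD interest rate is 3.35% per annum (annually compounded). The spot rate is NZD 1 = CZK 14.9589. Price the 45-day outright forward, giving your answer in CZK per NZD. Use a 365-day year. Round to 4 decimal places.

15.0260

T = 45/365 years.
Growth of 1 CZK over T: (1 + 0.0717)^(45/365) = 1.00857375.
Growth of 1 NZD over T: (1 + 0.0335)^(45/365) = 1.00407073.
CIP: F = S · (grow CZK)/(grow NZD) = 14.9589 × 1.00857375/1.00407073 = 15.025987 CZK per NZD.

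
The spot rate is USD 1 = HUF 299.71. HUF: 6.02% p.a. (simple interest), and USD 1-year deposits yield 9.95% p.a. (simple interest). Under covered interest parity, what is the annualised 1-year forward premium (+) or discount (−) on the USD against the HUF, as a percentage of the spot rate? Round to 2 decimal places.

-3.57%

T = 1 year.
No-arbitrage forward: 299.71 × 1.060200 / 1.099500 = 288.99731 HUF/USD.
(F − S)/S ÷ T = (288.99731 − 299.71)/299.71/1 = -0.035744 → -3.57%.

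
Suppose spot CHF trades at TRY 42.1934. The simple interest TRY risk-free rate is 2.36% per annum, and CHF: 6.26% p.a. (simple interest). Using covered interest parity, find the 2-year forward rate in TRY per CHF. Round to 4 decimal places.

39.2685

T = 2 years.
TRY accumulates by 1 + 0.0236×2 = 1.047200.
CHF growth factor: 1 + 0.0626×2 = 1.125200.
So F = 42.1934 × 1.047200 / 1.125200 = 39.268511 (TRY/CHF).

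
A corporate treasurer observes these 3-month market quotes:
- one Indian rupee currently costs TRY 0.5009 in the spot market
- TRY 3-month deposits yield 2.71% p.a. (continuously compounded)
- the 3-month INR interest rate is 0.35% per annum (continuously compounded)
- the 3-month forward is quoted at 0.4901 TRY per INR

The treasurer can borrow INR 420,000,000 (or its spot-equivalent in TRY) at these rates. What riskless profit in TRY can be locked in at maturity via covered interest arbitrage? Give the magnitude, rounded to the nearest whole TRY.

TRY 5,785,960

T = 3/12 years.
Route A — deposit INR, sell forward: 420,000,000 × 1.00087538292 × 0.4901 = TRY 206,022,190.57.
Route B — convert at spot, deposit TRY: 420,000,000 × 0.5009 × 1.00679800223 = TRY 211,808,150.11.
The quoted forward undervalues INR, so borrow INR, convert to TRY at spot, deposit the TRY at 2.71%, and buy INR forward at 0.4901 to cover the loan.
The gap between the two covered legs is TRY 5,785,960.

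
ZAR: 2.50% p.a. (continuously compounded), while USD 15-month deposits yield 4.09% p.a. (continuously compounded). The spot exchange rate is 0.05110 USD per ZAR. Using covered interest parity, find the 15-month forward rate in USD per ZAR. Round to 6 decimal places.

0.052126

T = 15/12 years.
Growth of 1 USD over T: e^(0.0409×15/12) = 1.0524544.
ZAR growth factor: e^(0.0250×15/12) = 1.0317434.
CIP: F = S · (grow USD)/(grow ZAR) = 0.0511 × 1.0524544/1.0317434 = 0.05212577 USD per ZAR.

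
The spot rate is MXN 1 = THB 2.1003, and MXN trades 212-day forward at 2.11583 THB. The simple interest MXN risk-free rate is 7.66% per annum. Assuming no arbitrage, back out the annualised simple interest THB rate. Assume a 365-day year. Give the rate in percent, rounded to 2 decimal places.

8.99%

T = 212/365 years.
By CIP, F/S equals the THB-to-MXN growth ratio: 2.11583/2.1003 = 1.0073942.
The MXN side grows by 1 + 0.0766×212/365 = 1.044491.
So the THB growth factor = 1.0522142.
(1.0522142 − 1)/T = 0.089897, i.e. 8.99%.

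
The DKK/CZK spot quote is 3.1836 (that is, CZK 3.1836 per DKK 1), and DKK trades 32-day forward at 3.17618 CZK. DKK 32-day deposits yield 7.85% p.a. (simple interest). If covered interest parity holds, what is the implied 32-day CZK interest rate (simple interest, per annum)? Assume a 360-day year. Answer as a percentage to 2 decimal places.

5.21%

T = 32/360 years.
F/S = 3.17618/3.1836 = 0.9976693 = (growth of CZK) / (growth of DKK).
The DKK side grows by 1 + 0.0785×32/360 = 1.0069778.
Hence g_CZK = 1.0046308.
(1.0046308 − 1)/T = 0.052096, i.e. 5.21%.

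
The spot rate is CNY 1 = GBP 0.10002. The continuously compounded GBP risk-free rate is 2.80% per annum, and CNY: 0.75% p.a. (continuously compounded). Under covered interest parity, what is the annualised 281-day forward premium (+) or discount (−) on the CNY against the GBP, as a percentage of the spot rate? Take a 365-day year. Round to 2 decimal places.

T = 281/365 years.
No-arbitrage forward: 0.10002 × 1.0217902 / 1.0057907 = 0.10161106 GBP/CNY.
Annualised premium = (F − S)/S × (1/T) = (0.10161106 − 0.10002)/0.10002 ÷ (281/365) = 2.07%.

+2.07%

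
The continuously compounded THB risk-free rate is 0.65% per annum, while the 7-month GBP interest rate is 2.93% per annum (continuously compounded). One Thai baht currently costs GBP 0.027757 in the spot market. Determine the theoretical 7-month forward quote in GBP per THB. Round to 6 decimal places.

T = 7/12 years.
GBP growth factor: e^(0.0293×7/12) = 1.0172386.
THB accumulates by e^(0.0065×7/12) = 1.0037989.
Forward (GBP per THB) = 0.027757 × 1.0172386 / 1.0037989 = 0.02812863.

0.028129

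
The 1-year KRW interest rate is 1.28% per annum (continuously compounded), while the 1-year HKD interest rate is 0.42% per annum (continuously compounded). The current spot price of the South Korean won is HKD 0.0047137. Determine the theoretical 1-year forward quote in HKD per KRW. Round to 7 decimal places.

T = 1 year.
Growth of 1 HKD over T: e^(0.0042×1) = 1.0042088.
KRW accumulates by e^(0.0128×1) = 1.0128823.
CIP: F = S · (grow HKD)/(grow KRW) = 0.0047137 × 1.0042088/1.0128823 = 0.004673336 HKD per KRW.

0.0046733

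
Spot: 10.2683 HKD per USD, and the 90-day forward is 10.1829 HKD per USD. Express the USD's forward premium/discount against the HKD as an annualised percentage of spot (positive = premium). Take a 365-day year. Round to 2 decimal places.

-3.37%

T = 90/365 years.
(F − S)/S = (10.1829 − 10.2683)/10.2683 = -0.0083169.
Annualise by dividing by T: -0.0083169 / (90/365) = -0.033730 → -3.37%.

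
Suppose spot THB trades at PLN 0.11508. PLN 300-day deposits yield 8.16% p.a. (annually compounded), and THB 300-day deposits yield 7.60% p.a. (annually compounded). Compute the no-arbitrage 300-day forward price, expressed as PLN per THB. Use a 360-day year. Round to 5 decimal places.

0.11558

T = 300/360 years.
PLN accumulates by (1 + 0.0816)^(300/360) = 1.0675517.
Growth of 1 THB over T: (1 + 0.0760)^(300/360) = 1.0629436.
CIP: F = S · (grow PLN)/(grow THB) = 0.11508 × 1.0675517/1.0629436 = 0.1155789 PLN per THB.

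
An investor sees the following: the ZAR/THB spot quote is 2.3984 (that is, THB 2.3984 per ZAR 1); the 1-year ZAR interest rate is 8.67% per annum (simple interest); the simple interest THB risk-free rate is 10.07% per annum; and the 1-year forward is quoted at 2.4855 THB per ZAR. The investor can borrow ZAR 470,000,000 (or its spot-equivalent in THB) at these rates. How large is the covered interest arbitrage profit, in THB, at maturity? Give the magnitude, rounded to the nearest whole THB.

T = 1 year.
Keep in ZAR, deliver into the forward: 470,000,000·1.086700·2.4855 = THB 1,269,466,639.50.
Swap to THB now, deposit: 470,000,000·2.3984·1.100700 = THB 1,240,761,873.60.
The quoted forward overvalues ZAR, so borrow THB, buy ZAR at spot, deposit the ZAR at 8.67%, and sell the proceeds forward at 2.4855.
Arbitrage profit = |1,269,466,639.50 − 1,240,761,873.60| = THB 28,704,766.

THB 28,704,766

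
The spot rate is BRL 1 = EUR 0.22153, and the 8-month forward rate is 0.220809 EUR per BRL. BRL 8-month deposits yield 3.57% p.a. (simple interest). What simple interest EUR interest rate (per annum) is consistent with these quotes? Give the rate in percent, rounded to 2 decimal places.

T = 8/12 years.
F/S = 0.220809/0.22153 = 0.9967454 = (growth of EUR) / (growth of BRL).
The BRL side grows by 1 + 0.0357×8/12 = 1.023800.
That pins the EUR growth at 1.0204679.
(1.0204679 − 1)/T = 0.030702, i.e. 3.07%.

3.07%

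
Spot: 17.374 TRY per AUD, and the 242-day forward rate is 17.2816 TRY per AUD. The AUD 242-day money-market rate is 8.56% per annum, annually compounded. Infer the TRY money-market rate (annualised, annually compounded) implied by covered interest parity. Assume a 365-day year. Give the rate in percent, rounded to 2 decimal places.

T = 242/365 years.
F/S = 17.2816/17.374 = 0.9946817 = (growth of TRY) / (growth of AUD).
AUD growth factor: (1 + 0.0856)^(242/365) = 1.0559652.
So the TRY growth factor = 1.0503493.
r = 1.0503493^(365/242) − 1 = 0.076904 → 7.69%.

7.69%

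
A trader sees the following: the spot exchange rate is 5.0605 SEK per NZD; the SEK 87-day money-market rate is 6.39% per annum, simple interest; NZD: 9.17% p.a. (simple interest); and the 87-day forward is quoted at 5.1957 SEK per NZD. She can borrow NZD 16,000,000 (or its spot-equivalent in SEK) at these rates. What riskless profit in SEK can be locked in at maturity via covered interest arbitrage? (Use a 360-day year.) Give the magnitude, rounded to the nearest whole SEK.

SEK 2,755,108

T = 87/360 years.
Keep in NZD, deliver into the forward: 16,000,000·1.0221608333·5.1957 = SEK 84,973,456.67.
Swap to SEK now, deposit: 16,000,000·5.0605·1.0154425 = SEK 82,218,348.34.
The quoted forward overvalues NZD, so borrow SEK, buy NZD at spot, deposit the NZD at 9.17%, and sell the proceeds forward at 5.1957.
The gap between the two covered legs is SEK 2,755,108.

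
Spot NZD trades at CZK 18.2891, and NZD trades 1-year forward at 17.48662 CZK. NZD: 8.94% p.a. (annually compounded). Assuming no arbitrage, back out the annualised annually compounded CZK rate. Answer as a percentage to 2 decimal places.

4.16%

T = 1 year.
F/S = 17.48662/18.2891 = 0.9561225 = (growth of CZK) / (growth of NZD).
The NZD side grows by (1 + 0.0894)^1 = 1.089400.
That pins the CZK growth at 1.0415999.
r = 1.0415999^(1/1) − 1 = 0.041600 → 4.16%.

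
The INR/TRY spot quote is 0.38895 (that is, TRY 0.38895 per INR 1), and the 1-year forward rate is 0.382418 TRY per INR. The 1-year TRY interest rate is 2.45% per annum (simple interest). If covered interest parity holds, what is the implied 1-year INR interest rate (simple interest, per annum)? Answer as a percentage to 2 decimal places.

4.20%

T = 1 year.
By CIP, F/S equals the TRY-to-INR growth ratio: 0.382418/0.38895 = 0.9832061.
The TRY side grows by 1 + 0.0245×1 = 1.024500.
That pins the INR growth at 1.0419992.
(1.0419992 − 1)/T = 0.041999, i.e. 4.20%.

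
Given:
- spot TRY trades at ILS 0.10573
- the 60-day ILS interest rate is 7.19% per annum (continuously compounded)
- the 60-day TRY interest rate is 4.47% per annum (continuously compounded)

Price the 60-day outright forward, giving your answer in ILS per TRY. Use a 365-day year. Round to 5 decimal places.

0.10620

T = 60/365 years.
ILS growth factor: e^(0.0719×60/365) = 1.0118893.
TRY growth factor: e^(0.0447×60/365) = 1.007375.
Forward (ILS per TRY) = 0.10573 × 1.0118893 / 1.007375 = 0.1062038.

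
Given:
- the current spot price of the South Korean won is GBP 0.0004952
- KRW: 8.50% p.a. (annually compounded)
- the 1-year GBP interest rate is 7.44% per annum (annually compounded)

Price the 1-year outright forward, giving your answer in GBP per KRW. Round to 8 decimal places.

T = 1 year.
GBP growth factor: (1 + 0.0744)^1 = 1.074400.
KRW growth factor: (1 + 0.0850)^1 = 1.085000.
Forward (GBP per KRW) = 0.0004952 × 1.074400 / 1.085000 = 0.0004903621.

0.00049036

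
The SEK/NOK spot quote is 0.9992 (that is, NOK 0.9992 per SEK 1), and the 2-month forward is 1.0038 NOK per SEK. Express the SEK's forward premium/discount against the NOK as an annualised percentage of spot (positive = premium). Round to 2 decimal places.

T = 2/12 years.
SEK trades forward at +0.46037% vs spot over the period.
Per annum: 0.0046037 / (2/12) = 0.027622 = 2.76%.

+2.76%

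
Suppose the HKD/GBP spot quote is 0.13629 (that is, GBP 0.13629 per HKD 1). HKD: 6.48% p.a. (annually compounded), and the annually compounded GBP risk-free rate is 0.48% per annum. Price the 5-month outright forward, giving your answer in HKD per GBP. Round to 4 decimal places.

T = 5/12 years.
GBP growth factor: (1 + 0.0048)^(5/12) = 1.0019972.
HKD accumulates by (1 + 0.0648)^(5/12) = 1.0265065.
CIP: F = S · (grow GBP)/(grow HKD) = 0.13629 × 1.0019972/1.0265065 = 0.1330359 GBP per HKD.
Quoted the other way: 1/0.1330359 = 7.5168 HKD per GBP.

7.5168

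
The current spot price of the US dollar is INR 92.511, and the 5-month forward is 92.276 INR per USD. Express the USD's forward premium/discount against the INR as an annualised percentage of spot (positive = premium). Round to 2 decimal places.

-0.61%

T = 5/12 years.
USD trades forward at -0.25402% vs spot over the period.
Per annum: -0.0025402 / (5/12) = -0.006096 = -0.61%.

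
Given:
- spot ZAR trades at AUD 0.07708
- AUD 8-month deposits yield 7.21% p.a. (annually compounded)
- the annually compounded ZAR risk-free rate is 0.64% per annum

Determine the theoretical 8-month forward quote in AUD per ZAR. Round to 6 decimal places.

0.080399

T = 8/12 years.
AUD accumulates by (1 + 0.0721)^(8/12) = 1.0475068.
Growth of 1 ZAR over T: (1 + 0.0064)^(8/12) = 1.0042621.
Forward (AUD per ZAR) = 0.07708 × 1.0475068 / 1.0042621 = 0.08039915.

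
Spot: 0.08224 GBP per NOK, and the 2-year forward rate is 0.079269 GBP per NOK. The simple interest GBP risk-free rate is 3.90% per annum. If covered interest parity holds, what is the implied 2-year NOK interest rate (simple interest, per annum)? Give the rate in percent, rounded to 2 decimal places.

5.92%

T = 2 years.
CIP gives F = S · g_GBP/g_NOK, so g_GBP/g_NOK = 0.079269/0.08224 = 0.9638740.
The GBP side grows by 1 + 0.0390×2 = 1.078000.
So the NOK growth factor = 1.1184034.
r = (1.1184034 − 1)/2 = 0.059202 → 5.92%.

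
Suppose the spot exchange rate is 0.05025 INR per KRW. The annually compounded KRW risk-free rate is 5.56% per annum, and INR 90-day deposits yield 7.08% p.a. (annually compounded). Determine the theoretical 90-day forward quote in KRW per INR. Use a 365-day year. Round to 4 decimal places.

19.8305

T = 90/365 years.
Growth of 1 INR over T: (1 + 0.0708)^(90/365) = 1.0170103.
Growth of 1 KRW over T: (1 + 0.0556)^(90/365) = 1.01343143.
CIP: F = S · (grow INR)/(grow KRW) = 0.05025 × 1.0170103/1.01343143 = 0.050427455 INR per KRW.
Quoted the other way: 1/0.050427455 = 19.8305 KRW per INR.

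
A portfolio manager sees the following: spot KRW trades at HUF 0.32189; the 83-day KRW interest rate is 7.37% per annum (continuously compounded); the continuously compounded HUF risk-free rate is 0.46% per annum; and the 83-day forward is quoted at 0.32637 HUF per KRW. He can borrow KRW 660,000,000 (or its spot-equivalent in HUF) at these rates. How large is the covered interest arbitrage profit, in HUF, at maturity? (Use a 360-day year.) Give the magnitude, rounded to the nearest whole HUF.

HUF 6,422,778

T = 83/360 years.
Invest the KRW and cover forward: 660,000,000 × 1.01713712869 × 0.32637 = HUF 219,095,609.50.
Convert at spot and invest in HUF: 660,000,000 × 0.32189 × 1.00106111814 = HUF 212,672,831.79.
The quoted forward overvalues KRW, so borrow HUF, buy KRW at spot, deposit the KRW at 7.37%, and sell the proceeds forward at 0.32637.
Arbitrage profit = |219,095,609.50 − 212,672,831.79| = HUF 6,422,778.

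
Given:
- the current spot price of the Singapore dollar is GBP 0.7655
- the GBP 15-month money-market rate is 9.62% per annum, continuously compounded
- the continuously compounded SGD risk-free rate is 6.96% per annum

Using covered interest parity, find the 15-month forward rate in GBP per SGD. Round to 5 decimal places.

T = 15/12 years.
Growth of 1 GBP over T: e^(0.0962×15/12) = 1.1277788.
Growth of 1 SGD over T: e^(0.0696×15/12) = 1.0908967.
CIP: F = S · (grow GBP)/(grow SGD) = 0.7655 × 1.1277788/1.0908967 = 0.7913808 GBP per SGD.

0.79138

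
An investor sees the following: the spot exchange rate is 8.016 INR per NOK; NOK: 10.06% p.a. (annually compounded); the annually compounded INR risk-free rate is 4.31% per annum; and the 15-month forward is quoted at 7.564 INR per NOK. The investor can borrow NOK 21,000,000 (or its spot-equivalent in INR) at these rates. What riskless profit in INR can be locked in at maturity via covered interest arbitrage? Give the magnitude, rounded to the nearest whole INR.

INR 1,610,315

T = 15/12 years.
Keep in NOK, deliver into the forward: 21,000,000·1.12729319562·7.564 = INR 179,063,760.37.
Swap to INR now, deposit: 21,000,000·8.016·1.05416218171 = INR 177,453,445.02.
The quoted forward overvalues NOK, so borrow INR, buy NOK at spot, deposit the NOK at 10.06%, and sell the proceeds forward at 7.564.
The gap between the two covered legs is INR 1,610,315.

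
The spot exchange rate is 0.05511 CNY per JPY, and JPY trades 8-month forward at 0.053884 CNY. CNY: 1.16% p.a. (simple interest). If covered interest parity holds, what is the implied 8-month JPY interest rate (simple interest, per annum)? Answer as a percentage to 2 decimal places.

T = 8/12 years.
F/S = 0.053884/0.05511 = 0.9777536 = (growth of CNY) / (growth of JPY).
CNY growth factor: 1 + 0.0116×8/12 = 1.0077333.
Hence g_JPY = 1.0306618.
r = (1.0306618 − 1)/(8/12) = 0.045993 → 4.60%.

4.60%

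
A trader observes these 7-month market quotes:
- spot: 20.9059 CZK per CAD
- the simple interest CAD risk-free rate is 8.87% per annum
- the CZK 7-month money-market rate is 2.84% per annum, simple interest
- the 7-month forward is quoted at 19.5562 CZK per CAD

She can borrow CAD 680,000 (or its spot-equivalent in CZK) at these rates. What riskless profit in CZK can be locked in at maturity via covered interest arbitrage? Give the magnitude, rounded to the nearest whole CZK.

CZK 465,236

T = 7/12 years.
Route A — deposit CAD, sell forward: 680,000 × 1.0517416667 × 19.5562 = CZK 13,986,287.86.
Route B — convert at spot, deposit CZK: 680,000 × 20.9059 × 1.0165666667 = CZK 14,451,523.93.
The quoted forward undervalues CAD, so borrow CAD, convert to CZK at spot, deposit the CZK at 2.84%, and buy CAD forward at 19.5562 to cover the loan.
The gap between the two covered legs is CZK 465,236.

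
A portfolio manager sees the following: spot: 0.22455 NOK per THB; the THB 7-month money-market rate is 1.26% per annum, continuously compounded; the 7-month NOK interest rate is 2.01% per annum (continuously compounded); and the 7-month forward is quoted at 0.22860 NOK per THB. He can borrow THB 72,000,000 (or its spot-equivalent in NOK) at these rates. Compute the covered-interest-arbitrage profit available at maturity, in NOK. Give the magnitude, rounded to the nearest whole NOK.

NOK 222,340

T = 7/12 years.
Keep in THB, deliver into the forward: 72,000,000·1.0073770775·0.22860 = NOK 16,580,620.79.
Swap to NOK now, deposit: 72,000,000·0.22455·1.0117940073 = NOK 16,358,280.79.
The quoted forward overvalues THB, so borrow NOK, buy THB at spot, deposit the THB at 1.26%, and sell the proceeds forward at 0.22860.
Profit = 16,580,620.79 − 16,358,280.79 = NOK 222,340.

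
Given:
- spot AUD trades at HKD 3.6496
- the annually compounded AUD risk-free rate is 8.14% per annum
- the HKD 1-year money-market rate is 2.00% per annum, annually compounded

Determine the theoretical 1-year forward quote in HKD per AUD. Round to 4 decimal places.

3.4424

T = 1 year.
Growth of 1 HKD over T: (1 + 0.0200)^1 = 1.020000.
Growth of 1 AUD over T: (1 + 0.0814)^1 = 1.081400.
CIP: F = S · (grow HKD)/(grow AUD) = 3.6496 × 1.020000/1.081400 = 3.442382 HKD per AUD.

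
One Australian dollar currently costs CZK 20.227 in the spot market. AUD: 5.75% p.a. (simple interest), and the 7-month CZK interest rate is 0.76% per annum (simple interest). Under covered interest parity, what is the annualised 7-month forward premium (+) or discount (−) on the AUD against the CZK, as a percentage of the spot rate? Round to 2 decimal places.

-4.83%

T = 7/12 years.
No-arbitrage forward: 20.227 × 1.0044333 / 1.0335417 = 19.657332 CZK/AUD.
Annualised premium = (F − S)/S × (1/T) = (19.657332 − 20.227)/20.227 ÷ (7/12) = -4.83%.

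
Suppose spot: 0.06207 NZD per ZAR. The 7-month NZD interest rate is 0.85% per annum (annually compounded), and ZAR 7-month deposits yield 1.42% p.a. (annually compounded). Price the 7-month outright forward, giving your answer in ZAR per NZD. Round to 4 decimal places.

T = 7/12 years.
NZD accumulates by (1 + 0.0085)^(7/12) = 1.00494959.
ZAR accumulates by (1 + 0.0142)^(7/12) = 1.00825899.
CIP: F = S · (grow NZD)/(grow ZAR) = 0.06207 × 1.00494959/1.00825899 = 0.061866268 NZD per ZAR.
Quoted the other way: 1/0.061866268 = 16.1639 ZAR per NZD.

16.1639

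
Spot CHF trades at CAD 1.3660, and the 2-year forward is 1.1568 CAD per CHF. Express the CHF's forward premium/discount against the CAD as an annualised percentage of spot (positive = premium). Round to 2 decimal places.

-7.66%

T = 2 years.
Period premium: (1.1568 − 1.366)/1.366 = -0.1531479.
×(1/T) gives -7.66% p.a.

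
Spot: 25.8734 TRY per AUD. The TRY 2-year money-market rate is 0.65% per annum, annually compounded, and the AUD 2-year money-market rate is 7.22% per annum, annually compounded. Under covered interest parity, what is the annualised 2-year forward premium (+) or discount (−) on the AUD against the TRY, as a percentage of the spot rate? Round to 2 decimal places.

T = 2 years.
CIP forward (TRY per AUD) = 25.8734 × 1.0130422/1.1496128 = 22.7997166.
(F − S)/S ÷ T = (22.7997166 − 25.8734)/25.8734/2 = -0.059399 → -5.94%.

-5.94%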